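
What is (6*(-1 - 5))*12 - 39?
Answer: -471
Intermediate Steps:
(6*(-1 - 5))*12 - 39 = (6*(-6))*12 - 39 = -36*12 - 39 = -432 - 39 = -471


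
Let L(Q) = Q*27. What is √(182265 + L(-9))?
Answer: √182022 ≈ 426.64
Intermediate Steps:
L(Q) = 27*Q
√(182265 + L(-9)) = √(182265 + 27*(-9)) = √(182265 - 243) = √182022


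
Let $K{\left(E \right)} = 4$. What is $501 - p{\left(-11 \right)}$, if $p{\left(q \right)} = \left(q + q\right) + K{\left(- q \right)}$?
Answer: $519$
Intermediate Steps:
$p{\left(q \right)} = 4 + 2 q$ ($p{\left(q \right)} = \left(q + q\right) + 4 = 2 q + 4 = 4 + 2 q$)
$501 - p{\left(-11 \right)} = 501 - \left(4 + 2 \left(-11\right)\right) = 501 - \left(4 - 22\right) = 501 - -18 = 501 + 18 = 519$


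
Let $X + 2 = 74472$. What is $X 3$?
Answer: $223410$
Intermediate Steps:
$X = 74470$ ($X = -2 + 74472 = 74470$)
$X 3 = 74470 \cdot 3 = 223410$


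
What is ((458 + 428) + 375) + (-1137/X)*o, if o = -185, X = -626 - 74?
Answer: 134471/140 ≈ 960.51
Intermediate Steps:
X = -700
((458 + 428) + 375) + (-1137/X)*o = ((458 + 428) + 375) - 1137/(-700)*(-185) = (886 + 375) - 1137*(-1/700)*(-185) = 1261 + (1137/700)*(-185) = 1261 - 42069/140 = 134471/140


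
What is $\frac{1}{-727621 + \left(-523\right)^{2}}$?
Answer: $- \frac{1}{454092} \approx -2.2022 \cdot 10^{-6}$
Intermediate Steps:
$\frac{1}{-727621 + \left(-523\right)^{2}} = \frac{1}{-727621 + 273529} = \frac{1}{-454092} = - \frac{1}{454092}$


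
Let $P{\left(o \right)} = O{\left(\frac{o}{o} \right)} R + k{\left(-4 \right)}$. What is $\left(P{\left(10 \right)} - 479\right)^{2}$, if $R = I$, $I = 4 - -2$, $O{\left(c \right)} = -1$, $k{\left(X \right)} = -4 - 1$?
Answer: $240100$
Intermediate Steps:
$k{\left(X \right)} = -5$
$I = 6$ ($I = 4 + 2 = 6$)
$R = 6$
$P{\left(o \right)} = -11$ ($P{\left(o \right)} = \left(-1\right) 6 - 5 = -6 - 5 = -11$)
$\left(P{\left(10 \right)} - 479\right)^{2} = \left(-11 - 479\right)^{2} = \left(-490\right)^{2} = 240100$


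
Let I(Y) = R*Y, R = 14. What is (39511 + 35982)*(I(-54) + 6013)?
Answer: 396866701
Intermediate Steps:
I(Y) = 14*Y
(39511 + 35982)*(I(-54) + 6013) = (39511 + 35982)*(14*(-54) + 6013) = 75493*(-756 + 6013) = 75493*5257 = 396866701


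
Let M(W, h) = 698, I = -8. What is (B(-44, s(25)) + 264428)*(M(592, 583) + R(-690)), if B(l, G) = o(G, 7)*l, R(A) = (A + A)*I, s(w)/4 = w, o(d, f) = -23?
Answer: 3115734720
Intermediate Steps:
s(w) = 4*w
R(A) = -16*A (R(A) = (A + A)*(-8) = (2*A)*(-8) = -16*A)
B(l, G) = -23*l
(B(-44, s(25)) + 264428)*(M(592, 583) + R(-690)) = (-23*(-44) + 264428)*(698 - 16*(-690)) = (1012 + 264428)*(698 + 11040) = 265440*11738 = 3115734720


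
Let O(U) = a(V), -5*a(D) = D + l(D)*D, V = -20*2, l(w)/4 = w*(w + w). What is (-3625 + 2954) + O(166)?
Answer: 101737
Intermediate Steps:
l(w) = 8*w² (l(w) = 4*(w*(w + w)) = 4*(w*(2*w)) = 4*(2*w²) = 8*w²)
V = -40 (V = -5*8 = -40)
a(D) = -8*D³/5 - D/5 (a(D) = -(D + (8*D²)*D)/5 = -(D + 8*D³)/5 = -8*D³/5 - D/5)
O(U) = 102408 (O(U) = -⅕*(-40)*(1 + 8*(-40)²) = -⅕*(-40)*(1 + 8*1600) = -⅕*(-40)*(1 + 12800) = -⅕*(-40)*12801 = 102408)
(-3625 + 2954) + O(166) = (-3625 + 2954) + 102408 = -671 + 102408 = 101737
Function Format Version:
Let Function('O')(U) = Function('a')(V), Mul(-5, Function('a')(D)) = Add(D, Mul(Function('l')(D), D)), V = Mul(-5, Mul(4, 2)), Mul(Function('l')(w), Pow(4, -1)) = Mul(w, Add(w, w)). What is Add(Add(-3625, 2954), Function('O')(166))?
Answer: 101737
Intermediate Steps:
Function('l')(w) = Mul(8, Pow(w, 2)) (Function('l')(w) = Mul(4, Mul(w, Add(w, w))) = Mul(4, Mul(w, Mul(2, w))) = Mul(4, Mul(2, Pow(w, 2))) = Mul(8, Pow(w, 2)))
V = -40 (V = Mul(-5, 8) = -40)
Function('a')(D) = Add(Mul(Rational(-8, 5), Pow(D, 3)), Mul(Rational(-1, 5), D)) (Function('a')(D) = Mul(Rational(-1, 5), Add(D, Mul(Mul(8, Pow(D, 2)), D))) = Mul(Rational(-1, 5), Add(D, Mul(8, Pow(D, 3)))) = Add(Mul(Rational(-8, 5), Pow(D, 3)), Mul(Rational(-1, 5), D)))
Function('O')(U) = 102408 (Function('O')(U) = Mul(Rational(-1, 5), -40, Add(1, Mul(8, Pow(-40, 2)))) = Mul(Rational(-1, 5), -40, Add(1, Mul(8, 1600))) = Mul(Rational(-1, 5), -40, Add(1, 12800)) = Mul(Rational(-1, 5), -40, 12801) = 102408)
Add(Add(-3625, 2954), Function('O')(166)) = Add(Add(-3625, 2954), 102408) = Add(-671, 102408) = 101737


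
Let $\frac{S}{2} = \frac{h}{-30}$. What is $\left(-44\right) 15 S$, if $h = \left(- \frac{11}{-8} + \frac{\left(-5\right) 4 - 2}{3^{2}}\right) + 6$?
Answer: $\frac{3905}{18} \approx 216.94$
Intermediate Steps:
$h = \frac{355}{72}$ ($h = \left(\left(-11\right) \left(- \frac{1}{8}\right) + \frac{-20 - 2}{9}\right) + 6 = \left(\frac{11}{8} - \frac{22}{9}\right) + 6 = - \frac{77}{72} + 6 = \frac{355}{72} \approx 4.9306$)
$S = - \frac{71}{216}$ ($S = 2 \frac{355}{72 \left(-30\right)} = 2 \cdot \frac{355}{72} \left(- \frac{1}{30}\right) = 2 \left(- \frac{71}{432}\right) = - \frac{71}{216} \approx -0.3287$)
$\left(-44\right) 15 S = \left(-44\right) 15 \left(- \frac{71}{216}\right) = \left(-660\right) \left(- \frac{71}{216}\right) = \frac{3905}{18}$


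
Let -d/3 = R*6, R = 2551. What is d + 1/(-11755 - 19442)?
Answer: -1432503847/31197 ≈ -45918.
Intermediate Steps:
d = -45918 (d = -7653*6 = -3*15306 = -45918)
d + 1/(-11755 - 19442) = -45918 + 1/(-11755 - 19442) = -45918 + 1/(-31197) = -45918 - 1/31197 = -1432503847/31197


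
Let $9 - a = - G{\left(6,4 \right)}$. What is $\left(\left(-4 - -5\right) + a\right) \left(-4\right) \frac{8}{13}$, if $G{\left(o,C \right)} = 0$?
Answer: $- \frac{320}{13} \approx -24.615$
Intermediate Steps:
$a = 9$ ($a = 9 - \left(-1\right) 0 = 9 - 0 = 9 + 0 = 9$)
$\left(\left(-4 - -5\right) + a\right) \left(-4\right) \frac{8}{13} = \left(\left(-4 - -5\right) + 9\right) \left(-4\right) \frac{8}{13} = \left(\left(-4 + 5\right) + 9\right) \left(-4\right) 8 \cdot \frac{1}{13} = \left(1 + 9\right) \left(-4\right) \frac{8}{13} = 10 \left(-4\right) \frac{8}{13} = \left(-40\right) \frac{8}{13} = - \frac{320}{13}$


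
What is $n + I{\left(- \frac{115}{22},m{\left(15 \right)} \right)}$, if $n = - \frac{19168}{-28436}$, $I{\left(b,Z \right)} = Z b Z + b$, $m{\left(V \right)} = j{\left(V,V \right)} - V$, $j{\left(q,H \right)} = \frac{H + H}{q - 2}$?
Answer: $- \frac{11188868567}{13215631} \approx -846.64$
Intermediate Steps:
$j{\left(q,H \right)} = \frac{2 H}{-2 + q}$
$m{\left(V \right)} = - V + \frac{2 V}{-2 + V}$ ($m{\left(V \right)} = \frac{2 V}{-2 + V} - V = - V + \frac{2 V}{-2 + V}$)
$I{\left(b,Z \right)} = b + b Z^{2}$ ($I{\left(b,Z \right)} = b Z^{2} + b = b + b Z^{2}$)
$n = \frac{4792}{7109}$ ($n = \left(-19168\right) \left(- \frac{1}{28436}\right) = \frac{4792}{7109} \approx 0.67408$)
$n + I{\left(- \frac{115}{22},m{\left(15 \right)} \right)} = \frac{4792}{7109} + - \frac{115}{22} \left(1 + \left(\frac{15 \left(4 - 15\right)}{-2 + 15}\right)^{2}\right) = \frac{4792}{7109} + \left(-115\right) \frac{1}{22} \left(1 + \left(\frac{15 \left(4 - 15\right)}{13}\right)^{2}\right) = \frac{4792}{7109} - \frac{115 \left(1 + \left(15 \cdot \frac{1}{13} \left(-11\right)\right)^{2}\right)}{22} = \frac{4792}{7109} - \frac{115 \left(1 + \left(- \frac{165}{13}\right)^{2}\right)}{22} = \frac{4792}{7109} - \frac{115 \left(1 + \frac{27225}{169}\right)}{22} = \frac{4792}{7109} - \frac{1575155}{1859} = - \frac{11188868567}{13215631}$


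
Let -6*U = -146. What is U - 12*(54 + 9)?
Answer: -2195/3 ≈ -731.67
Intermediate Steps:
U = 73/3 (U = -⅙*(-146) = 73/3 ≈ 24.333)
U - 12*(54 + 9) = 73/3 - 12*(54 + 9) = 73/3 - 12*63 = 73/3 - 756 = -2195/3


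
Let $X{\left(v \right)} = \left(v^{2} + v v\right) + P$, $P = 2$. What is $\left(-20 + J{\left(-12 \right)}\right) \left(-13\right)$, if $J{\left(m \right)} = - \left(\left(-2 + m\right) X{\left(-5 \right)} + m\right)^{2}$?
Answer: $7119060$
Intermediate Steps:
$X{\left(v \right)} = 2 + 2 v^{2}$ ($X{\left(v \right)} = \left(v^{2} + v v\right) + 2 = \left(v^{2} + v^{2}\right) + 2 = 2 v^{2} + 2 = 2 + 2 v^{2}$)
$J{\left(m \right)} = - \left(-104 + 53 m\right)^{2}$ ($J{\left(m \right)} = - \left(\left(-2 + m\right) \left(2 + 2 \left(-5\right)^{2}\right) + m\right)^{2} = - \left(\left(-2 + m\right) \left(2 + 2 \cdot 25\right) + m\right)^{2} = - \left(\left(-2 + m\right) \left(2 + 50\right) + m\right)^{2} = - \left(\left(-2 + m\right) 52 + m\right)^{2} = - \left(\left(-104 + 52 m\right) + m\right)^{2} = - \left(-104 + 53 m\right)^{2}$)
$\left(-20 + J{\left(-12 \right)}\right) \left(-13\right) = \left(-20 - \left(-104 + 53 \left(-12\right)\right)^{2}\right) \left(-13\right) = \left(-20 - \left(-104 - 636\right)^{2}\right) \left(-13\right) = \left(-20 - \left(-740\right)^{2}\right) \left(-13\right) = \left(-20 - 547600\right) \left(-13\right) = \left(-547620\right) \left(-13\right) = 7119060$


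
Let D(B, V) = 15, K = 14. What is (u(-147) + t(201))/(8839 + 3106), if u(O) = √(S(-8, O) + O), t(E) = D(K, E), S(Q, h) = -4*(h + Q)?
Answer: 3/2389 + √473/11945 ≈ 0.0030765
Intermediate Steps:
S(Q, h) = -4*Q - 4*h (S(Q, h) = -4*(Q + h) = -4*Q - 4*h)
t(E) = 15
u(O) = √(32 - 3*O) (u(O) = √((-4*(-8) - 4*O) + O) = √((32 - 4*O) + O) = √(32 - 3*O))
(u(-147) + t(201))/(8839 + 3106) = (√(32 - 3*(-147)) + 15)/(8839 + 3106) = (√(32 + 441) + 15)/11945 = (√473 + 15)*(1/11945) = (15 + √473)*(1/11945) = 3/2389 + √473/11945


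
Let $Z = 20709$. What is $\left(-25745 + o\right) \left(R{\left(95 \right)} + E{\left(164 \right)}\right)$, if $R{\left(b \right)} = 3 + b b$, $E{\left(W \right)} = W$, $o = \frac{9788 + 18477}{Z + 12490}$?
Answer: $- \frac{7856218468080}{33199} \approx -2.3664 \cdot 10^{8}$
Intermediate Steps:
$o = \frac{28265}{33199}$ ($o = \frac{9788 + 18477}{20709 + 12490} = \frac{28265}{33199} \approx 0.85138$)
$R{\left(b \right)} = 3 + b^{2}$
$\left(-25745 + o\right) \left(R{\left(95 \right)} + E{\left(164 \right)}\right) = \left(-25745 + \frac{28265}{33199}\right) \left(\left(3 + 95^{2}\right) + 164\right) = - \frac{854679990 \left(\left(3 + 9025\right) + 164\right)}{33199} = - \frac{854679990 \left(9028 + 164\right)}{33199} = \left(- \frac{854679990}{33199}\right) 9192 = - \frac{7856218468080}{33199}$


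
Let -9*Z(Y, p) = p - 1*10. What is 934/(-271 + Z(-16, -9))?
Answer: -4203/1210 ≈ -3.4736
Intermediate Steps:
Z(Y, p) = 10/9 - p/9 (Z(Y, p) = -(p - 1*10)/9 = -(p - 10)/9 = -(-10 + p)/9 = 10/9 - p/9)
934/(-271 + Z(-16, -9)) = 934/(-271 + (10/9 - ⅑*(-9))) = 934/(-271 + (10/9 + 1)) = 934/(-271 + 19/9) = 934/(-2420/9) = 934*(-9/2420) = -4203/1210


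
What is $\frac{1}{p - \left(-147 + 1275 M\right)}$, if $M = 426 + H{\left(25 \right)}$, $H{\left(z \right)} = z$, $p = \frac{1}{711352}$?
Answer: $- \frac{711352}{408940615055} \approx -1.7395 \cdot 10^{-6}$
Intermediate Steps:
$p = \frac{1}{711352} \approx 1.4058 \cdot 10^{-6}$
$M = 451$ ($M = 426 + 25 = 451$)
$\frac{1}{p - \left(-147 + 1275 M\right)} = \frac{1}{\frac{1}{711352} - 574878} = \frac{1}{- \frac{408940615055}{711352}} = - \frac{711352}{408940615055}$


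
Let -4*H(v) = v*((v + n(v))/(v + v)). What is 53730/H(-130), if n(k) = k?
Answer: 21492/13 ≈ 1653.2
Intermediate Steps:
H(v) = -v/4 (H(v) = -v*(v + v)/(v + v)/4 = -v*(2*v)/((2*v))/4 = -v*(2*v)*(1/(2*v))/4 = -v/4)
53730/H(-130) = 53730/((-¼*(-130))) = 53730/(65/2) = 53730*(2/65) = 21492/13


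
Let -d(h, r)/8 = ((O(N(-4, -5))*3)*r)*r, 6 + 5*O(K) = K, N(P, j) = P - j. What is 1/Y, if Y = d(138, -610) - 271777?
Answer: 1/8658623 ≈ 1.1549e-7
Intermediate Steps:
O(K) = -6/5 + K/5
d(h, r) = 24*r² (d(h, r) = -8*((-6/5 + (-4 - 1*(-5))/5)*3)*r*r = -8*((-6/5 + (-4 + 5)/5)*3)*r*r = -8*((-6/5 + (⅕)*1)*3)*r*r = -8*((-6/5 + ⅕)*3)*r*r = -8*(-1*3)*r*r = -8*(-3*r)*r = -(-24)*r² = 24*r²)
Y = 8658623 (Y = 24*(-610)² - 271777 = 24*372100 - 271777 = 8930400 - 271777 = 8658623)
1/Y = 1/8658623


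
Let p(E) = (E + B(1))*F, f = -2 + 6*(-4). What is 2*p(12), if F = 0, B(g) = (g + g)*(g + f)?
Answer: 0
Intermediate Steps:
f = -26 (f = -2 - 24 = -26)
B(g) = 2*g*(-26 + g) (B(g) = (g + g)*(g - 26) = (2*g)*(-26 + g) = 2*g*(-26 + g))
p(E) = 0 (p(E) = (E + 2*1*(-26 + 1))*0 = (E + 2*1*(-25))*0 = (E - 50)*0 = (-50 + E)*0 = 0)
2*p(12) = 2*0 = 0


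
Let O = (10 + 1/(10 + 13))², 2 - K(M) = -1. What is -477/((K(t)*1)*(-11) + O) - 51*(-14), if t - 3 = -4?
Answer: 8461041/11968 ≈ 706.97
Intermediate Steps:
t = -1 (t = 3 - 4 = -1)
K(M) = 3 (K(M) = 2 - 1*(-1) = 2 + 1 = 3)
O = 53361/529 (O = (10 + 1/23)² = (231/23)² = 53361/529 ≈ 100.87)
-477/((K(t)*1)*(-11) + O) - 51*(-14) = -477/((3*1)*(-11) + 53361/529) - 51*(-14) = -477/(3*(-11) + 53361/529) + 714 = -477/(-33 + 53361/529) + 714 = -477/(35904/529) + 714 = (529/35904)*(-477) + 714 = -84111/11968 + 714 = 8461041/11968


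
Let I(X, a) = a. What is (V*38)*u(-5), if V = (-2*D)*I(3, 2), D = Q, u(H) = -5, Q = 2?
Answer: 1520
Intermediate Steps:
D = 2
V = -8 (V = -2*2*2 = -4*2 = -8)
(V*38)*u(-5) = -8*38*(-5) = -304*(-5) = 1520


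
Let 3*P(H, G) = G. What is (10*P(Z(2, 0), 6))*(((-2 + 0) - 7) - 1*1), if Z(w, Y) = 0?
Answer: -200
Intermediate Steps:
P(H, G) = G/3
(10*P(Z(2, 0), 6))*(((-2 + 0) - 7) - 1*1) = (10*((1/3)*6))*(((-2 + 0) - 7) - 1*1) = (10*2)*((-2 - 7) - 1) = 20*(-9 - 1) = 20*(-10) = -200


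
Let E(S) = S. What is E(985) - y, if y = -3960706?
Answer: 3961691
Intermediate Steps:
E(985) - y = 985 - 1*(-3960706) = 985 + 3960706 = 3961691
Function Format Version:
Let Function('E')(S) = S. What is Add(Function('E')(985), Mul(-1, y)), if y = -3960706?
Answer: 3961691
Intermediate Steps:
Add(Function('E')(985), Mul(-1, y)) = Add(985, Mul(-1, -3960706)) = Add(985, 3960706) = 3961691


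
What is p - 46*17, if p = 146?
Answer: -636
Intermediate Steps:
p - 46*17 = 146 - 46*17 = 146 - 782 = -636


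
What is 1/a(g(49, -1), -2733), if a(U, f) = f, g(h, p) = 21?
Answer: -1/2733 ≈ -0.00036590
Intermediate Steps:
1/a(g(49, -1), -2733) = 1/(-2733) = -1/2733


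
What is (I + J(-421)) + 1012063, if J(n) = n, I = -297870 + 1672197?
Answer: 2385969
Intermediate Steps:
I = 1374327
(I + J(-421)) + 1012063 = (1374327 - 421) + 1012063 = 1373906 + 1012063 = 2385969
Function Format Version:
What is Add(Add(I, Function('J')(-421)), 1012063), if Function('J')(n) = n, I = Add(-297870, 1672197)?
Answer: 2385969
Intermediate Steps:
I = 1374327
Add(Add(I, Function('J')(-421)), 1012063) = Add(Add(1374327, -421), 1012063) = Add(1373906, 1012063) = 2385969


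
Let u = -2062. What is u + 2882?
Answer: 820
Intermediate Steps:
u + 2882 = -2062 + 2882 = 820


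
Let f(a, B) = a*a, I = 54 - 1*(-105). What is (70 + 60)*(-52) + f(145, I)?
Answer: 14265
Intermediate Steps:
I = 159 (I = 54 + 105 = 159)
f(a, B) = a²
(70 + 60)*(-52) + f(145, I) = (70 + 60)*(-52) + 145² = 130*(-52) + 21025 = -6760 + 21025 = 14265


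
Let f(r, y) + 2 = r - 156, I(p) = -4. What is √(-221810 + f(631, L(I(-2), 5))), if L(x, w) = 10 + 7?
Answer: 3*I*√24593 ≈ 470.46*I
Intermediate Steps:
L(x, w) = 17
f(r, y) = -158 + r (f(r, y) = -2 + (r - 156) = -2 + (-156 + r) = -158 + r)
√(-221810 + f(631, L(I(-2), 5))) = √(-221810 + (-158 + 631)) = √(-221810 + 473) = √(-221337) = 3*I*√24593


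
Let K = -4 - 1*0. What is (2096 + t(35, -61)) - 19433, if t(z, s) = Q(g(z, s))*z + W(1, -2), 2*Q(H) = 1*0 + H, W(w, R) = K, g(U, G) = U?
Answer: -33457/2 ≈ -16729.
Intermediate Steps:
K = -4 (K = -4 + 0 = -4)
W(w, R) = -4
Q(H) = H/2 (Q(H) = (1*0 + H)/2 = (0 + H)/2 = H/2)
t(z, s) = -4 + z**2/2 (t(z, s) = (z/2)*z - 4 = z**2/2 - 4 = -4 + z**2/2)
(2096 + t(35, -61)) - 19433 = (2096 + (-4 + (1/2)*35**2)) - 19433 = (2096 + (-4 + (1/2)*1225)) - 19433 = (2096 + (-4 + 1225/2)) - 19433 = (2096 + 1217/2) - 19433 = 5409/2 - 19433 = -33457/2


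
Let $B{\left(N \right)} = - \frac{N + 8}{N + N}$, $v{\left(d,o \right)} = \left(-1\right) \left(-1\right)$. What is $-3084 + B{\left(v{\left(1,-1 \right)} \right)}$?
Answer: $- \frac{6177}{2} \approx -3088.5$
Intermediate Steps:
$v{\left(d,o \right)} = 1$
$B{\left(N \right)} = - \frac{8 + N}{2 N}$
$-3084 + B{\left(v{\left(1,-1 \right)} \right)} = -3084 + \frac{-8 - 1}{2 \cdot 1} = -3084 + \frac{1}{2} \cdot 1 \left(-8 - 1\right) = -3084 + \frac{1}{2} \cdot 1 \left(-9\right) = -3084 - \frac{9}{2} = - \frac{6177}{2}$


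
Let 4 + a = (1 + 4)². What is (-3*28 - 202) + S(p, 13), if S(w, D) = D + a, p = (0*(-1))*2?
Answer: -252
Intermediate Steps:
a = 21 (a = -4 + (1 + 4)² = -4 + 5² = -4 + 25 = 21)
p = 0 (p = 0*2 = 0)
S(w, D) = 21 + D (S(w, D) = D + 21 = 21 + D)
(-3*28 - 202) + S(p, 13) = (-3*28 - 202) + (21 + 13) = (-84 - 202) + 34 = -286 + 34 = -252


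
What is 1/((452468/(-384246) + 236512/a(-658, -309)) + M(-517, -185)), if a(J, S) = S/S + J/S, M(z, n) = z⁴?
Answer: 185782941/13272980776433060567 ≈ 1.3997e-11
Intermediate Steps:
a(J, S) = 1 + J/S
1/((452468/(-384246) + 236512/a(-658, -309)) + M(-517, -185)) = 1/((452468/(-384246) + 236512/(((-658 - 309)/(-309)))) + (-517)⁴) = 1/((452468*(-1/384246) + 236512/((-1/309*(-967)))) + 71443409521) = 1/((-226234/192123 + 236512/(967/309)) + 71443409521) = 1/((-226234/192123 + 236512*(309/967)) + 71443409521) = 1/((-226234/192123 + 73082208/967) + 71443409521) = 1/(14040554279306/185782941 + 71443409521) = 1/(13272980776433060567/185782941) = 185782941/13272980776433060567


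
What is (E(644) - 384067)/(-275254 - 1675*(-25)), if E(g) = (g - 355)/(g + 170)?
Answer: 104210083/63323502 ≈ 1.6457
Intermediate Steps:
E(g) = (-355 + g)/(170 + g)
(E(644) - 384067)/(-275254 - 1675*(-25)) = ((-355 + 644)/(170 + 644) - 384067)/(-275254 - 1675*(-25)) = (289/814 - 384067)/(-275254 + 41875) = ((1/814)*289 - 384067)/(-233379) = (289/814 - 384067)*(-1/233379) = -312630249/814*(-1/233379) = 104210083/63323502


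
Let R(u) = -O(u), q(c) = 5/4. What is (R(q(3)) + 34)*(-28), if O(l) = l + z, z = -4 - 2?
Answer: -1085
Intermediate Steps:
q(c) = 5/4 (q(c) = 5*(1/4) = 5/4)
z = -6
O(l) = -6 + l (O(l) = l - 6 = -6 + l)
R(u) = 6 - u (R(u) = -(-6 + u) = 6 - u)
(R(q(3)) + 34)*(-28) = ((6 - 1*5/4) + 34)*(-28) = ((6 - 5/4) + 34)*(-28) = (19/4 + 34)*(-28) = (155/4)*(-28) = -1085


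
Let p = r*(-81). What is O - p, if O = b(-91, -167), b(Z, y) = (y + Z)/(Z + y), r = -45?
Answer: -3644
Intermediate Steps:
b(Z, y) = 1 (b(Z, y) = (Z + y)/(Z + y) = 1)
O = 1
p = 3645 (p = -45*(-81) = 3645)
O - p = 1 - 1*3645 = 1 - 3645 = -3644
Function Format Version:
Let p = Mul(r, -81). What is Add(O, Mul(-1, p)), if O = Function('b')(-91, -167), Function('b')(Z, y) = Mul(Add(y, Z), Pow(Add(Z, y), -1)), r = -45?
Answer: -3644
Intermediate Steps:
Function('b')(Z, y) = 1 (Function('b')(Z, y) = Mul(Add(Z, y), Pow(Add(Z, y), -1)) = 1)
O = 1
p = 3645 (p = Mul(-45, -81) = 3645)
Add(O, Mul(-1, p)) = Add(1, Mul(-1, 3645)) = Add(1, -3645) = -3644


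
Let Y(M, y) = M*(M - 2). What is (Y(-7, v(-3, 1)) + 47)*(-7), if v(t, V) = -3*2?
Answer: -770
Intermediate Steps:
v(t, V) = -6
Y(M, y) = M*(-2 + M)
(Y(-7, v(-3, 1)) + 47)*(-7) = (-7*(-2 - 7) + 47)*(-7) = (-7*(-9) + 47)*(-7) = (63 + 47)*(-7) = 110*(-7) = -770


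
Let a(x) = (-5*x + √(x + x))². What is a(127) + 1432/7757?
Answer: 3129788035/7757 - 1270*√254 ≈ 3.8324e+5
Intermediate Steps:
a(x) = (-5*x + √2*√x)² (a(x) = (-5*x + √(2*x))² = (-5*x + √2*√x)²)
a(127) + 1432/7757 = (-5*127 + √2*√127)² + 1432/7757 = (-635 + √254)² + 1432*(1/7757) = (-635 + √254)² + 1432/7757 = 1432/7757 + (-635 + √254)²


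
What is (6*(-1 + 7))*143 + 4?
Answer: 5152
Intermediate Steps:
(6*(-1 + 7))*143 + 4 = (6*6)*143 + 4 = 36*143 + 4 = 5148 + 4 = 5152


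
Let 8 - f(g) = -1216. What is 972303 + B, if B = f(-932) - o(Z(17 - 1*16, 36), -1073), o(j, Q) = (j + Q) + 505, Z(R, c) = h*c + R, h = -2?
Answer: 974166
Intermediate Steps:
Z(R, c) = R - 2*c (Z(R, c) = -2*c + R = R - 2*c)
o(j, Q) = 505 + Q + j (o(j, Q) = (Q + j) + 505 = 505 + Q + j)
f(g) = 1224 (f(g) = 8 - 1*(-1216) = 8 + 1216 = 1224)
B = 1863 (B = 1224 - (505 - 1073 + ((17 - 1*16) - 2*36)) = 1224 - (505 - 1073 + ((17 - 16) - 72)) = 1224 - (505 - 1073 + (1 - 72)) = 1224 - (505 - 1073 - 71) = 1224 - 1*(-639) = 1224 + 639 = 1863)
972303 + B = 972303 + 1863 = 974166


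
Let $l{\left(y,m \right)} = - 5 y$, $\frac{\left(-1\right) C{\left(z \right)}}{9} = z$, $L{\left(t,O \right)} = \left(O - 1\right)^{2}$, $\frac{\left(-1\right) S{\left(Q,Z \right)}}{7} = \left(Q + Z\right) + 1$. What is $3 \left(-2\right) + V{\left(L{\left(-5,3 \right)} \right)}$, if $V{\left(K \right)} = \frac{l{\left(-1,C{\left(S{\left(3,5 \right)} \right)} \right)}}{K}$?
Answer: $- \frac{19}{4} \approx -4.75$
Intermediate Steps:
$S{\left(Q,Z \right)} = -7 - 7 Q - 7 Z$ ($S{\left(Q,Z \right)} = - 7 \left(\left(Q + Z\right) + 1\right) = - 7 \left(1 + Q + Z\right) = -7 - 7 Q - 7 Z$)
$L{\left(t,O \right)} = \left(-1 + O\right)^{2}$
$C{\left(z \right)} = - 9 z$
$V{\left(K \right)} = \frac{5}{K}$ ($V{\left(K \right)} = \frac{\left(-5\right) \left(-1\right)}{K} = \frac{5}{K}$)
$3 \left(-2\right) + V{\left(L{\left(-5,3 \right)} \right)} = 3 \left(-2\right) + \frac{5}{\left(-1 + 3\right)^{2}} = -6 + \frac{5}{2^{2}} = -6 + \frac{5}{4} = - \frac{19}{4}$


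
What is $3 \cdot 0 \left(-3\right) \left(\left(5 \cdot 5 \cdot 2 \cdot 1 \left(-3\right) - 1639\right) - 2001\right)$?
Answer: $0$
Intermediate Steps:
$3 \cdot 0 \left(-3\right) \left(\left(5 \cdot 5 \cdot 2 \cdot 1 \left(-3\right) - 1639\right) - 2001\right) = 0 \left(-3\right) \left(\left(25 \cdot 2 \left(-3\right) - 1639\right) - 2001\right) = 0 \left(\left(25 \left(-6\right) - 1639\right) - 2001\right) = 0 \left(\left(-150 - 1639\right) - 2001\right) = 0 \left(-1789 - 2001\right) = 0 \left(-3790\right) = 0$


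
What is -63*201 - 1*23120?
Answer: -35783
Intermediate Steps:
-63*201 - 1*23120 = -12663 - 23120 = -35783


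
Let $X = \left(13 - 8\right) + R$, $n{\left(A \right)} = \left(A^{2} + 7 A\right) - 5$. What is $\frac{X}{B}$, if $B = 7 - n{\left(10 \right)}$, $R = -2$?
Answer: $- \frac{3}{158} \approx -0.018987$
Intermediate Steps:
$n{\left(A \right)} = -5 + A^{2} + 7 A$
$B = -158$ ($B = 7 - \left(-5 + 10^{2} + 7 \cdot 10\right) = 7 - \left(-5 + 100 + 70\right) = 7 - 165 = -158$)
$X = 3$ ($X = \left(13 - 8\right) - 2 = 5 - 2 = 3$)
$\frac{X}{B} = \frac{1}{-158} \cdot 3 = \left(- \frac{1}{158}\right) 3 = - \frac{3}{158}$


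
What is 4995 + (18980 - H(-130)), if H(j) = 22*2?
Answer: 23931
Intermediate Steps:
H(j) = 44
4995 + (18980 - H(-130)) = 4995 + (18980 - 1*44) = 4995 + (18980 - 44) = 4995 + 18936 = 23931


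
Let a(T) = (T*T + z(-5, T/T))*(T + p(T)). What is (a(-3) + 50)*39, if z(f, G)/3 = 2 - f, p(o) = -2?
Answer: -3900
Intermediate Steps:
z(f, G) = 6 - 3*f (z(f, G) = 3*(2 - f) = 6 - 3*f)
a(T) = (-2 + T)*(21 + T²) (a(T) = (T*T + (6 - 3*(-5)))*(T - 2) = (T² + (6 + 15))*(-2 + T) = (T² + 21)*(-2 + T) = (21 + T²)*(-2 + T) = (-2 + T)*(21 + T²))
(a(-3) + 50)*39 = ((-42 + (-3)³ - 2*(-3)² + 21*(-3)) + 50)*39 = ((-42 - 27 - 2*9 - 63) + 50)*39 = ((-42 - 27 - 18 - 63) + 50)*39 = (-150 + 50)*39 = -100*39 = -3900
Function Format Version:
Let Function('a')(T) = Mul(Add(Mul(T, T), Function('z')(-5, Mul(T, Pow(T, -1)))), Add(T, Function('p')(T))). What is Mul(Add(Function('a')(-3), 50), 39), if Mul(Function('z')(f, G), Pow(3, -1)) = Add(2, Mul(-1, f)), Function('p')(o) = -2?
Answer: -3900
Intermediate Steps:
Function('z')(f, G) = Add(6, Mul(-3, f)) (Function('z')(f, G) = Mul(3, Add(2, Mul(-1, f))) = Add(6, Mul(-3, f)))
Function('a')(T) = Mul(Add(-2, T), Add(21, Pow(T, 2))) (Function('a')(T) = Mul(Add(Mul(T, T), Add(6, Mul(-3, -5))), Add(T, -2)) = Mul(Add(Pow(T, 2), Add(6, 15)), Add(-2, T)) = Mul(Add(Pow(T, 2), 21), Add(-2, T)) = Mul(Add(21, Pow(T, 2)), Add(-2, T)) = Mul(Add(-2, T), Add(21, Pow(T, 2))))
Mul(Add(Function('a')(-3), 50), 39) = Mul(Add(Add(-42, Pow(-3, 3), Mul(-2, Pow(-3, 2)), Mul(21, -3)), 50), 39) = Mul(Add(Add(-42, -27, Mul(-2, 9), -63), 50), 39) = Mul(Add(Add(-42, -27, -18, -63), 50), 39) = Mul(Add(-150, 50), 39) = Mul(-100, 39) = -3900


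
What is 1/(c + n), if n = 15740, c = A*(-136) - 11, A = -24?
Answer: 1/18993 ≈ 5.2651e-5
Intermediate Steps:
c = 3253 (c = -24*(-136) - 11 = 3264 - 11 = 3253)
1/(c + n) = 1/(3253 + 15740) = 1/18993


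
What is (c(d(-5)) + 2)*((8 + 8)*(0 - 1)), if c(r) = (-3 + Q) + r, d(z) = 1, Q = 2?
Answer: -32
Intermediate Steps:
c(r) = -1 + r (c(r) = (-3 + 2) + r = -1 + r)
(c(d(-5)) + 2)*((8 + 8)*(0 - 1)) = ((-1 + 1) + 2)*((8 + 8)*(0 - 1)) = (0 + 2)*(16*(-1)) = 2*(-16) = -32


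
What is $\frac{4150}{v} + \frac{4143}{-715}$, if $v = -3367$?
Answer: $- \frac{100099}{14245} \approx -7.027$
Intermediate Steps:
$\frac{4150}{v} + \frac{4143}{-715} = \frac{4150}{-3367} + \frac{4143}{-715} = 4150 \left(- \frac{1}{3367}\right) + 4143 \left(- \frac{1}{715}\right) = - \frac{4150}{3367} - \frac{4143}{715} = - \frac{100099}{14245}$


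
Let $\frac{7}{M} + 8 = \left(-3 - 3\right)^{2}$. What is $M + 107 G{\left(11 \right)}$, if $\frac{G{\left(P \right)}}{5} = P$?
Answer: $\frac{23541}{4} \approx 5885.3$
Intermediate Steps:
$M = \frac{1}{4}$ ($M = \frac{7}{-8 + \left(-3 - 3\right)^{2}} = \frac{7}{-8 + \left(-6\right)^{2}} = \frac{7}{-8 + 36} = \frac{7}{28} = 7 \cdot \frac{1}{28} = \frac{1}{4} \approx 0.25$)
$G{\left(P \right)} = 5 P$
$M + 107 G{\left(11 \right)} = \frac{1}{4} + 107 \cdot 5 \cdot 11 = \frac{1}{4} + 107 \cdot 55 = \frac{1}{4} + 5885 = \frac{23541}{4}$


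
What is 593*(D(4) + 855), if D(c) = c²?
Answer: 516503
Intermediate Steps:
593*(D(4) + 855) = 593*(4² + 855) = 593*(16 + 855) = 593*871 = 516503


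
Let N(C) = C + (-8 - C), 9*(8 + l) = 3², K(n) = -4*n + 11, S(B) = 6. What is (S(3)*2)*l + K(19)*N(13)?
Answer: 436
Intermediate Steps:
K(n) = 11 - 4*n
l = -7 (l = -8 + (⅑)*3² = -8 + (⅑)*9 = -8 + 1 = -7)
N(C) = -8
(S(3)*2)*l + K(19)*N(13) = (6*2)*(-7) + (11 - 4*19)*(-8) = 12*(-7) + (11 - 76)*(-8) = -84 - 65*(-8) = -84 + 520 = 436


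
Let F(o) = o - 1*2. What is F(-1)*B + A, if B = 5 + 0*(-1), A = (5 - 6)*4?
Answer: -19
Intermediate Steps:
F(o) = -2 + o (F(o) = o - 2 = -2 + o)
A = -4 (A = -1*4 = -4)
B = 5 (B = 5 + 0 = 5)
F(-1)*B + A = (-2 - 1)*5 - 4 = -3*5 - 4 = -15 - 4 = -19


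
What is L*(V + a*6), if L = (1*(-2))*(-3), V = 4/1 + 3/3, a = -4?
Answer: -114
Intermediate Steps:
V = 5 (V = 4*1 + 3*(1/3) = 4 + 1 = 5)
L = 6 (L = -2*(-3) = 6)
L*(V + a*6) = 6*(5 - 4*6) = 6*(5 - 24) = 6*(-19) = -114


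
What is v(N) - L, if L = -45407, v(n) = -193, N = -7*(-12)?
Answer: 45214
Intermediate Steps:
N = 84
v(N) - L = -193 - 1*(-45407) = -193 + 45407 = 45214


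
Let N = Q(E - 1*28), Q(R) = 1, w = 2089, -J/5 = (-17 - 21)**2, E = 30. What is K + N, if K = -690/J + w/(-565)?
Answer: -1061343/407930 ≈ -2.6018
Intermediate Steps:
J = -7220 (J = -5*(-17 - 21)**2 = -5*(-38)**2 = -5*1444 = -7220)
N = 1
K = -1469273/407930 (K = -690/(-7220) + 2089/(-565) = -690*(-1/7220) + 2089*(-1/565) = 69/722 - 2089/565 = -1469273/407930 ≈ -3.6018)
K + N = -1469273/407930 + 1 = -1061343/407930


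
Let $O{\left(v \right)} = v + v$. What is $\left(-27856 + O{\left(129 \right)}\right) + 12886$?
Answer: $-14712$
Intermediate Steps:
$O{\left(v \right)} = 2 v$
$\left(-27856 + O{\left(129 \right)}\right) + 12886 = \left(-27856 + 2 \cdot 129\right) + 12886 = \left(-27856 + 258\right) + 12886 = -27598 + 12886 = -14712$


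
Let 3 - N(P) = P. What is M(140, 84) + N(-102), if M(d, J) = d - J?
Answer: 161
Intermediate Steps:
N(P) = 3 - P
M(140, 84) + N(-102) = (140 - 1*84) + (3 - 1*(-102)) = (140 - 84) + (3 + 102) = 56 + 105 = 161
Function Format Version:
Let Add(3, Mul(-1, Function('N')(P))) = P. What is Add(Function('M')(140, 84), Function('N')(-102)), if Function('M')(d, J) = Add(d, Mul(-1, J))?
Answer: 161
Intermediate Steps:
Function('N')(P) = Add(3, Mul(-1, P))
Add(Function('M')(140, 84), Function('N')(-102)) = Add(Add(140, Mul(-1, 84)), Add(3, Mul(-1, -102))) = Add(Add(140, -84), Add(3, 102)) = Add(56, 105) = 161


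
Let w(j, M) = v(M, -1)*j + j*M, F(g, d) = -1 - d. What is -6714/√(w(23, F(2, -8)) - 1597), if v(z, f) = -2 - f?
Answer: 6714*I*√1459/1459 ≈ 175.77*I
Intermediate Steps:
w(j, M) = -j + M*j (w(j, M) = (-2 - 1*(-1))*j + j*M = (-2 + 1)*j + M*j = -j + M*j)
-6714/√(w(23, F(2, -8)) - 1597) = -6714/√(23*(-1 + (-1 - 1*(-8))) - 1597) = -6714/√(23*(-1 + (-1 + 8)) - 1597) = -6714/√(23*(-1 + 7) - 1597) = -6714/√(23*6 - 1597) = -6714/√(138 - 1597) = -6714*(-I*√1459/1459) = -(-6714)*I*√1459/1459 = 6714*I*√1459/1459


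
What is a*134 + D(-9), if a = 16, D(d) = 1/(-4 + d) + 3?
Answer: 27910/13 ≈ 2146.9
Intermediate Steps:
D(d) = 3 + 1/(-4 + d) (D(d) = 1/(-4 + d) + 3 = 3 + 1/(-4 + d))
a*134 + D(-9) = 16*134 + (-11 + 3*(-9))/(-4 - 9) = 2144 + (-11 - 27)/(-13) = 2144 - 1/13*(-38) = 2144 + 38/13 = 27910/13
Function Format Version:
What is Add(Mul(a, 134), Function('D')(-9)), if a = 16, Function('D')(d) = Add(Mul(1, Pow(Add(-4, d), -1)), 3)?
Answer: Rational(27910, 13) ≈ 2146.9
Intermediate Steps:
Function('D')(d) = Add(3, Pow(Add(-4, d), -1)) (Function('D')(d) = Add(Pow(Add(-4, d), -1), 3) = Add(3, Pow(Add(-4, d), -1)))
Add(Mul(a, 134), Function('D')(-9)) = Add(Mul(16, 134), Mul(Pow(Add(-4, -9), -1), Add(-11, Mul(3, -9)))) = Add(2144, Mul(Pow(-13, -1), Add(-11, -27))) = Add(2144, Mul(Rational(-1, 13), -38)) = Add(2144, Rational(38, 13)) = Rational(27910, 13)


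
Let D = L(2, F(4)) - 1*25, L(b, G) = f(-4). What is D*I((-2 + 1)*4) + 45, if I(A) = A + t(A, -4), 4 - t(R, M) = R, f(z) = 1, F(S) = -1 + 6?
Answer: -51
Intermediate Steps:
F(S) = 5
L(b, G) = 1
t(R, M) = 4 - R
D = -24 (D = 1 - 1*25 = 1 - 25 = -24)
I(A) = 4 (I(A) = A + (4 - A) = 4)
D*I((-2 + 1)*4) + 45 = -24*4 + 45 = -96 + 45 = -51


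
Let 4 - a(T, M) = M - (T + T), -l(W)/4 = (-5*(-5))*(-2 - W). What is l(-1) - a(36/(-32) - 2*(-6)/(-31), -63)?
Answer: 4467/124 ≈ 36.024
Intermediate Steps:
l(W) = 200 + 100*W (l(W) = -4*(-5*(-5))*(-2 - W) = -100*(-2 - W) = -4*(-50 - 25*W) = 200 + 100*W)
a(T, M) = 4 - M + 2*T (a(T, M) = 4 - (M - (T + T)) = 4 - (M - 2*T) = 4 + (-M + 2*T) = 4 - M + 2*T)
l(-1) - a(36/(-32) - 2*(-6)/(-31), -63) = (200 + 100*(-1)) - (4 - 1*(-63) + 2*(36/(-32) - 2*(-6)/(-31))) = (200 - 100) - (4 + 63 + 2*(36*(-1/32) + 12*(-1/31))) = 100 - (4 + 63 + 2*(-9/8 - 12/31)) = 100 - (4 + 63 + 2*(-375/248)) = 100 - (4 + 63 - 375/124) = 100 - 1*7933/124 = 100 - 7933/124 = 4467/124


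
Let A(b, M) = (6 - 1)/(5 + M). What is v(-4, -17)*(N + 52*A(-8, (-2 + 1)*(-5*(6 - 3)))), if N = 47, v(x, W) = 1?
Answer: 60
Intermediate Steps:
A(b, M) = 5/(5 + M)
v(-4, -17)*(N + 52*A(-8, (-2 + 1)*(-5*(6 - 3)))) = 1*(47 + 52*(5/(5 + (-2 + 1)*(-5*(6 - 3))))) = 1*(47 + 52*(5/(5 - (-5)*3))) = 1*(47 + 52*(5/(5 - 1*(-15)))) = 1*(47 + 52*(5/(5 + 15))) = 1*(47 + 52*(5/20)) = 1*(47 + 52*(5*(1/20))) = 1*(47 + 52*(1/4)) = 1*(47 + 13) = 1*60 = 60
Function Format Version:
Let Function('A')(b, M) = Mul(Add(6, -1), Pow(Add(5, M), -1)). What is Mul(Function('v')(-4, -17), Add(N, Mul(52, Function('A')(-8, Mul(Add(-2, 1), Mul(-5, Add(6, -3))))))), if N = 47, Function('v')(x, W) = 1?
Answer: 60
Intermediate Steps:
Function('A')(b, M) = Mul(5, Pow(Add(5, M), -1))
Mul(Function('v')(-4, -17), Add(N, Mul(52, Function('A')(-8, Mul(Add(-2, 1), Mul(-5, Add(6, -3))))))) = Mul(1, Add(47, Mul(52, Mul(5, Pow(Add(5, Mul(Add(-2, 1), Mul(-5, Add(6, -3)))), -1))))) = Mul(1, Add(47, Mul(52, Mul(5, Pow(Add(5, Mul(-1, Mul(-5, 3))), -1))))) = Mul(1, Add(47, Mul(52, Mul(5, Pow(Add(5, Mul(-1, -15)), -1))))) = Mul(1, Add(47, Mul(52, Mul(5, Pow(Add(5, 15), -1))))) = Mul(1, Add(47, Mul(52, Mul(5, Pow(20, -1))))) = Mul(1, Add(47, Mul(52, Mul(5, Rational(1, 20))))) = Mul(1, Add(47, Mul(52, Rational(1, 4)))) = Mul(1, Add(47, 13)) = Mul(1, 60) = 60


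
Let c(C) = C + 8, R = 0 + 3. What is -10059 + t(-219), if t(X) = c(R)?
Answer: -10048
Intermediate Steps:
R = 3
c(C) = 8 + C
t(X) = 11 (t(X) = 8 + 3 = 11)
-10059 + t(-219) = -10059 + 11 = -10048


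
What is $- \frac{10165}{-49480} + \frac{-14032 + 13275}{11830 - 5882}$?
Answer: $\frac{1150253}{14715352} \approx 0.078167$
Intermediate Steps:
$- \frac{10165}{-49480} + \frac{-14032 + 13275}{11830 - 5882} = \left(-10165\right) \left(- \frac{1}{49480}\right) - \frac{757}{5948} = \frac{2033}{9896} - \frac{757}{5948} = \frac{1150253}{14715352}$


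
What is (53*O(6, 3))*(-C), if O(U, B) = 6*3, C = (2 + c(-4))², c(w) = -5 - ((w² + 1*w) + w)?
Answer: -115434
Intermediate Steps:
c(w) = -5 - w² - 2*w (c(w) = -5 - ((w² + w) + w) = -5 - ((w + w²) + w) = -5 - (w² + 2*w) = -5 + (-w² - 2*w) = -5 - w² - 2*w)
C = 121 (C = (2 + (-5 - 1*(-4)² - 2*(-4)))² = (2 + (-5 - 1*16 + 8))² = (2 + (-5 - 16 + 8))² = (2 - 13)² = (-11)² = 121)
O(U, B) = 18
(53*O(6, 3))*(-C) = (53*18)*(-1*121) = 954*(-121) = -115434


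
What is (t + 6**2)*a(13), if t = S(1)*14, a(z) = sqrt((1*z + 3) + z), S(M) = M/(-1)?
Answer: 22*sqrt(29) ≈ 118.47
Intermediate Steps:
S(M) = -M (S(M) = M*(-1) = -M)
a(z) = sqrt(3 + 2*z) (a(z) = sqrt((z + 3) + z) = sqrt((3 + z) + z) = sqrt(3 + 2*z))
t = -14 (t = -1*1*14 = -1*14 = -14)
(t + 6**2)*a(13) = (-14 + 6**2)*sqrt(3 + 2*13) = (-14 + 36)*sqrt(3 + 26) = 22*sqrt(29)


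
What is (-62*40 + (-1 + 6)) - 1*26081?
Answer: -28556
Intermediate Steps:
(-62*40 + (-1 + 6)) - 1*26081 = (-2480 + 5) - 26081 = -2475 - 26081 = -28556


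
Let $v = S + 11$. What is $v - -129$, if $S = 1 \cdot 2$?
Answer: $142$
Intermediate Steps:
$S = 2$
$v = 13$ ($v = 2 + 11 = 13$)
$v - -129 = 13 - -129 = 13 + 129 = 142$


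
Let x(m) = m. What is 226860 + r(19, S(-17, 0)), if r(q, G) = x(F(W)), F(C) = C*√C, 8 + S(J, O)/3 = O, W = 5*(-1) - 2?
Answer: 226860 - 7*I*√7 ≈ 2.2686e+5 - 18.52*I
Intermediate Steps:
W = -7 (W = -5 - 2 = -7)
S(J, O) = -24 + 3*O
F(C) = C^(3/2)
r(q, G) = -7*I*√7 (r(q, G) = (-7)^(3/2) = -7*I*√7)
226860 + r(19, S(-17, 0)) = 226860 - 7*I*√7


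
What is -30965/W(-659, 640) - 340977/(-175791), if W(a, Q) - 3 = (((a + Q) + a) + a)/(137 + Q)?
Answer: -28769784011/1188682 ≈ -24203.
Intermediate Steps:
W(a, Q) = 3 + (Q + 3*a)/(137 + Q) (W(a, Q) = 3 + (((a + Q) + a) + a)/(137 + Q) = 3 + (((Q + a) + a) + a)/(137 + Q) = 3 + ((Q + 2*a) + a)/(137 + Q) = 3 + (Q + 3*a)/(137 + Q))
-30965/W(-659, 640) - 340977/(-175791) = -30965*(137 + 640)/(411 + 3*(-659) + 4*640) - 340977/(-175791) = -30965*777/(411 - 1977 + 2560) - 340977*(-1/175791) = -30965/((1/777)*994) + 16237/8371 = -30965/142/111 + 16237/8371 = -30965*111/142 + 16237/8371 = -3437115/142 + 16237/8371 = -28769784011/1188682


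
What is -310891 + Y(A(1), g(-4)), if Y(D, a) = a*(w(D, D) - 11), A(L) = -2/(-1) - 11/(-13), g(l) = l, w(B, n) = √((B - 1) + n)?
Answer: -310847 - 4*√793/13 ≈ -3.1086e+5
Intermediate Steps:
w(B, n) = √(-1 + B + n) (w(B, n) = √((-1 + B) + n) = √(-1 + B + n))
A(L) = 37/13 (A(L) = -2*(-1) - 11*(-1/13) = 2 + 11/13 = 37/13)
Y(D, a) = a*(-11 + √(-1 + 2*D)) (Y(D, a) = a*(√(-1 + D + D) - 11) = a*(√(-1 + 2*D) - 11) = a*(-11 + √(-1 + 2*D)))
-310891 + Y(A(1), g(-4)) = -310891 - 4*(-11 + √(-1 + 2*(37/13))) = -310891 - 4*(-11 + √(-1 + 74/13)) = -310891 - 4*(-11 + √(61/13)) = -310891 - 4*(-11 + √793/13) = -310891 + (44 - 4*√793/13) = -310847 - 4*√793/13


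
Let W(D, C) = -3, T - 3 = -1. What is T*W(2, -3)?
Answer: -6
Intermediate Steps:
T = 2 (T = 3 - 1 = 2)
T*W(2, -3) = 2*(-3) = -6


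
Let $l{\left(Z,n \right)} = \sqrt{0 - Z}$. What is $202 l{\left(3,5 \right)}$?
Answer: $202 i \sqrt{3} \approx 349.87 i$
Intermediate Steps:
$l{\left(Z,n \right)} = \sqrt{- Z}$
$202 l{\left(3,5 \right)} = 202 \sqrt{\left(-1\right) 3} = 202 \sqrt{-3} = 202 i \sqrt{3}$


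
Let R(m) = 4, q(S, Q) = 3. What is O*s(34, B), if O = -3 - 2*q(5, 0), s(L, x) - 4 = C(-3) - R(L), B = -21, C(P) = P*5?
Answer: 135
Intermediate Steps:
C(P) = 5*P
s(L, x) = -15 (s(L, x) = 4 + (5*(-3) - 1*4) = 4 + (-15 - 4) = 4 - 19 = -15)
O = -9 (O = -3 - 2*3 = -3 - 6 = -9)
O*s(34, B) = -9*(-15) = 135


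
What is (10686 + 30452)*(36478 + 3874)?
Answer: 1660000576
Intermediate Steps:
(10686 + 30452)*(36478 + 3874) = 41138*40352 = 1660000576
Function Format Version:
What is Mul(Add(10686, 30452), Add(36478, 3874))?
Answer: 1660000576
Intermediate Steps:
Mul(Add(10686, 30452), Add(36478, 3874)) = Mul(41138, 40352) = 1660000576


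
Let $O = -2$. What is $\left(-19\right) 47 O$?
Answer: $1786$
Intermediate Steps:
$\left(-19\right) 47 O = \left(-19\right) 47 \left(-2\right) = \left(-893\right) \left(-2\right) = 1786$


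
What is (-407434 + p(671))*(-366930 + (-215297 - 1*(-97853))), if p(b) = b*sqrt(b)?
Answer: 197350436316 - 325014954*sqrt(671) ≈ 1.8893e+11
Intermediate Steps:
p(b) = b**(3/2)
(-407434 + p(671))*(-366930 + (-215297 - 1*(-97853))) = (-407434 + 671**(3/2))*(-366930 + (-215297 - 1*(-97853))) = (-407434 + 671*sqrt(671))*(-366930 + (-215297 + 97853)) = (-407434 + 671*sqrt(671))*(-366930 - 117444) = (-407434 + 671*sqrt(671))*(-484374) = 197350436316 - 325014954*sqrt(671)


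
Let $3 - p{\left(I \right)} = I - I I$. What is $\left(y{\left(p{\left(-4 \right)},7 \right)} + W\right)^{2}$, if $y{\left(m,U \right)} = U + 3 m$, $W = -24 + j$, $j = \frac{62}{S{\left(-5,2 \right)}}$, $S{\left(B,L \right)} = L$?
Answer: $6889$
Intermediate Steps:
$p{\left(I \right)} = 3 + I^{2} - I$ ($p{\left(I \right)} = 3 - \left(I - I I\right) = 3 - \left(I - I^{2}\right) = 3 + \left(I^{2} - I\right) = 3 + I^{2} - I$)
$j = 31$ ($j = \frac{62}{2} = 62 \cdot \frac{1}{2} = 31$)
$W = 7$ ($W = -24 + 31 = 7$)
$\left(y{\left(p{\left(-4 \right)},7 \right)} + W\right)^{2} = \left(\left(7 + 3 \left(3 + \left(-4\right)^{2} - -4\right)\right) + 7\right)^{2} = \left(\left(7 + 3 \left(3 + 16 + 4\right)\right) + 7\right)^{2} = \left(\left(7 + 3 \cdot 23\right) + 7\right)^{2} = \left(\left(7 + 69\right) + 7\right)^{2} = \left(76 + 7\right)^{2} = 83^{2} = 6889$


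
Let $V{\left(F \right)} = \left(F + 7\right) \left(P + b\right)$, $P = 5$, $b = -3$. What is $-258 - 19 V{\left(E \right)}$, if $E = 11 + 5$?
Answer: $-1132$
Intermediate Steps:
$E = 16$
$V{\left(F \right)} = 14 + 2 F$ ($V{\left(F \right)} = \left(F + 7\right) \left(5 - 3\right) = \left(7 + F\right) 2 = 14 + 2 F$)
$-258 - 19 V{\left(E \right)} = -258 - 19 \left(14 + 2 \cdot 16\right) = -258 - 19 \left(14 + 32\right) = -258 - 874 = -1132$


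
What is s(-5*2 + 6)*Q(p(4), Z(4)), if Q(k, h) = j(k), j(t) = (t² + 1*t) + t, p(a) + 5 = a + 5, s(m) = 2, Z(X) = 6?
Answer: 48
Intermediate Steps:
p(a) = a (p(a) = -5 + (a + 5) = -5 + (5 + a) = a)
j(t) = t² + 2*t (j(t) = (t² + t) + t = (t + t²) + t = t² + 2*t)
Q(k, h) = k*(2 + k)
s(-5*2 + 6)*Q(p(4), Z(4)) = 2*(4*(2 + 4)) = 2*(4*6) = 2*24 = 48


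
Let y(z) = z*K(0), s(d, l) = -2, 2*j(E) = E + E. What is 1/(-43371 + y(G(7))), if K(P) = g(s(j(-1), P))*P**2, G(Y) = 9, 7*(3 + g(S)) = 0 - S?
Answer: -1/43371 ≈ -2.3057e-5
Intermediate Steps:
j(E) = E (j(E) = (E + E)/2 = (2*E)/2 = E)
g(S) = -3 - S/7 (g(S) = -3 + (0 - S)/7 = -3 + (-S)/7 = -3 - S/7)
K(P) = -19*P**2/7 (K(P) = (-3 - 1/7*(-2))*P**2 = (-3 + 2/7)*P**2 = -19*P**2/7)
y(z) = 0 (y(z) = z*(-19/7*0**2) = z*(-19/7*0) = z*0 = 0)
1/(-43371 + y(G(7))) = 1/(-43371 + 0) = 1/(-43371) = -1/43371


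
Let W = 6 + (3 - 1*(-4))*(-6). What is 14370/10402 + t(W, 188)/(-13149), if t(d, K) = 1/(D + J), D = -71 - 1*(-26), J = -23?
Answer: 6424343621/4650380532 ≈ 1.3815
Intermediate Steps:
W = -36 (W = 6 + (3 + 4)*(-6) = 6 + 7*(-6) = 6 - 42 = -36)
D = -45 (D = -71 + 26 = -45)
t(d, K) = -1/68 (t(d, K) = 1/(-45 - 23) = 1/(-68) = -1/68)
14370/10402 + t(W, 188)/(-13149) = 14370/10402 - 1/68/(-13149) = 14370*(1/10402) - 1/68*(-1/13149) = 7185/5201 + 1/894132 = 6424343621/4650380532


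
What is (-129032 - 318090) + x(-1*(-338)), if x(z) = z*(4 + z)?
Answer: -331526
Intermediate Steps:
(-129032 - 318090) + x(-1*(-338)) = (-129032 - 318090) + (-1*(-338))*(4 - 1*(-338)) = -447122 + 338*(4 + 338) = -447122 + 338*342 = -447122 + 115596 = -331526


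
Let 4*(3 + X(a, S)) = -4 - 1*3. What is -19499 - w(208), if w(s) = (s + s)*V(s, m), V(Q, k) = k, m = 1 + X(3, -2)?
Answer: -17939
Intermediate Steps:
X(a, S) = -19/4 (X(a, S) = -3 + (-4 - 1*3)/4 = -3 + (-4 - 3)/4 = -3 + (1/4)*(-7) = -3 - 7/4 = -19/4)
m = -15/4 (m = 1 - 19/4 = -15/4 ≈ -3.7500)
w(s) = -15*s/2 (w(s) = (s + s)*(-15/4) = (2*s)*(-15/4) = -15*s/2)
-19499 - w(208) = -19499 - (-15)*208/2 = -19499 - 1*(-1560) = -19499 + 1560 = -17939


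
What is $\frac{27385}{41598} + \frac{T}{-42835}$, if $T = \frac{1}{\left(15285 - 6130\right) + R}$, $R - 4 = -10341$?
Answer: $\frac{115544096254}{175512257505} \approx 0.65833$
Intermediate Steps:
$R = -10337$ ($R = 4 - 10341 = -10337$)
$T = - \frac{1}{1182}$ ($T = \frac{1}{\left(15285 - 6130\right) - 10337} = \frac{1}{9155 - 10337} = \frac{1}{-1182} = - \frac{1}{1182} \approx -0.00084602$)
$\frac{27385}{41598} + \frac{T}{-42835} = \frac{27385}{41598} - \frac{1}{1182 \left(-42835\right)} = 27385 \cdot \frac{1}{41598} - - \frac{1}{50630970} = \frac{27385}{41598} + \frac{1}{50630970} = \frac{115544096254}{175512257505}$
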